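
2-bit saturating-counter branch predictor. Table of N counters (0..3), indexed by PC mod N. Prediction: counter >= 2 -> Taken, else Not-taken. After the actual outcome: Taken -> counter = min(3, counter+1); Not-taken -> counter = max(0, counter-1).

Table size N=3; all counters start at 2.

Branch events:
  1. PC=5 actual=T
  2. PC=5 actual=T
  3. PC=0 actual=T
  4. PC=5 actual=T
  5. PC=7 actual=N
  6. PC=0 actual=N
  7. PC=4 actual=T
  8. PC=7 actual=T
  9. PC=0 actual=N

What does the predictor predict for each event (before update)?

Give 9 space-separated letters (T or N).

Ev 1: PC=5 idx=2 pred=T actual=T -> ctr[2]=3
Ev 2: PC=5 idx=2 pred=T actual=T -> ctr[2]=3
Ev 3: PC=0 idx=0 pred=T actual=T -> ctr[0]=3
Ev 4: PC=5 idx=2 pred=T actual=T -> ctr[2]=3
Ev 5: PC=7 idx=1 pred=T actual=N -> ctr[1]=1
Ev 6: PC=0 idx=0 pred=T actual=N -> ctr[0]=2
Ev 7: PC=4 idx=1 pred=N actual=T -> ctr[1]=2
Ev 8: PC=7 idx=1 pred=T actual=T -> ctr[1]=3
Ev 9: PC=0 idx=0 pred=T actual=N -> ctr[0]=1

Answer: T T T T T T N T T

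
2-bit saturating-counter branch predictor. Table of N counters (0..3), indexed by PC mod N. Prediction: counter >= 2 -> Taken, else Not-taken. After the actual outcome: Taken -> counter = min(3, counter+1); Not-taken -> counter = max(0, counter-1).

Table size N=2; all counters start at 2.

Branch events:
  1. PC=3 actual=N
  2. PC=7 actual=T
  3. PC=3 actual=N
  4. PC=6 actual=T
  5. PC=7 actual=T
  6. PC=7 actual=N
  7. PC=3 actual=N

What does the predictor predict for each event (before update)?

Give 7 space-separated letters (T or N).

Ev 1: PC=3 idx=1 pred=T actual=N -> ctr[1]=1
Ev 2: PC=7 idx=1 pred=N actual=T -> ctr[1]=2
Ev 3: PC=3 idx=1 pred=T actual=N -> ctr[1]=1
Ev 4: PC=6 idx=0 pred=T actual=T -> ctr[0]=3
Ev 5: PC=7 idx=1 pred=N actual=T -> ctr[1]=2
Ev 6: PC=7 idx=1 pred=T actual=N -> ctr[1]=1
Ev 7: PC=3 idx=1 pred=N actual=N -> ctr[1]=0

Answer: T N T T N T N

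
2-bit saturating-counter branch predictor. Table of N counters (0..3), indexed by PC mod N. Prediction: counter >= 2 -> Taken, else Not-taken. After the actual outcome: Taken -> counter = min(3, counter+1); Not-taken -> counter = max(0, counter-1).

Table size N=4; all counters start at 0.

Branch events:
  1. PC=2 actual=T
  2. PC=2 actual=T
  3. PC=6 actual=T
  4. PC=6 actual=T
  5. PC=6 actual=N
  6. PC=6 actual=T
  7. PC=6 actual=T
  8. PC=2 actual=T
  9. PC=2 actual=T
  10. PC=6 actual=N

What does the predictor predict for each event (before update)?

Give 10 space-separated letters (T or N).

Answer: N N T T T T T T T T

Derivation:
Ev 1: PC=2 idx=2 pred=N actual=T -> ctr[2]=1
Ev 2: PC=2 idx=2 pred=N actual=T -> ctr[2]=2
Ev 3: PC=6 idx=2 pred=T actual=T -> ctr[2]=3
Ev 4: PC=6 idx=2 pred=T actual=T -> ctr[2]=3
Ev 5: PC=6 idx=2 pred=T actual=N -> ctr[2]=2
Ev 6: PC=6 idx=2 pred=T actual=T -> ctr[2]=3
Ev 7: PC=6 idx=2 pred=T actual=T -> ctr[2]=3
Ev 8: PC=2 idx=2 pred=T actual=T -> ctr[2]=3
Ev 9: PC=2 idx=2 pred=T actual=T -> ctr[2]=3
Ev 10: PC=6 idx=2 pred=T actual=N -> ctr[2]=2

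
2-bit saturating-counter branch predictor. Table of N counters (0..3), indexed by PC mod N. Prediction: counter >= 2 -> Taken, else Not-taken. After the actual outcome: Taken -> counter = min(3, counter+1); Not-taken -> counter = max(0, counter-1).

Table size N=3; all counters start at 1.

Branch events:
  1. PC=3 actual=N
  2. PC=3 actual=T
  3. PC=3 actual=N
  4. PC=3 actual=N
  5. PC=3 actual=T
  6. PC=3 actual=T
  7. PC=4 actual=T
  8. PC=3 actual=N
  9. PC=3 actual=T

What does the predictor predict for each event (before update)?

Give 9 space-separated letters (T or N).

Ev 1: PC=3 idx=0 pred=N actual=N -> ctr[0]=0
Ev 2: PC=3 idx=0 pred=N actual=T -> ctr[0]=1
Ev 3: PC=3 idx=0 pred=N actual=N -> ctr[0]=0
Ev 4: PC=3 idx=0 pred=N actual=N -> ctr[0]=0
Ev 5: PC=3 idx=0 pred=N actual=T -> ctr[0]=1
Ev 6: PC=3 idx=0 pred=N actual=T -> ctr[0]=2
Ev 7: PC=4 idx=1 pred=N actual=T -> ctr[1]=2
Ev 8: PC=3 idx=0 pred=T actual=N -> ctr[0]=1
Ev 9: PC=3 idx=0 pred=N actual=T -> ctr[0]=2

Answer: N N N N N N N T N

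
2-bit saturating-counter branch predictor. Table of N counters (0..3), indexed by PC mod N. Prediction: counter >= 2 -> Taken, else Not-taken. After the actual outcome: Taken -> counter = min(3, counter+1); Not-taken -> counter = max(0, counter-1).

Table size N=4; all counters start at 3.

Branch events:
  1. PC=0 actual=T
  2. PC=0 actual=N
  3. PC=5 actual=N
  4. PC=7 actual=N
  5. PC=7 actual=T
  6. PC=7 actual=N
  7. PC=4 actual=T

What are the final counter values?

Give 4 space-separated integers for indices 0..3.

Ev 1: PC=0 idx=0 pred=T actual=T -> ctr[0]=3
Ev 2: PC=0 idx=0 pred=T actual=N -> ctr[0]=2
Ev 3: PC=5 idx=1 pred=T actual=N -> ctr[1]=2
Ev 4: PC=7 idx=3 pred=T actual=N -> ctr[3]=2
Ev 5: PC=7 idx=3 pred=T actual=T -> ctr[3]=3
Ev 6: PC=7 idx=3 pred=T actual=N -> ctr[3]=2
Ev 7: PC=4 idx=0 pred=T actual=T -> ctr[0]=3

Answer: 3 2 3 2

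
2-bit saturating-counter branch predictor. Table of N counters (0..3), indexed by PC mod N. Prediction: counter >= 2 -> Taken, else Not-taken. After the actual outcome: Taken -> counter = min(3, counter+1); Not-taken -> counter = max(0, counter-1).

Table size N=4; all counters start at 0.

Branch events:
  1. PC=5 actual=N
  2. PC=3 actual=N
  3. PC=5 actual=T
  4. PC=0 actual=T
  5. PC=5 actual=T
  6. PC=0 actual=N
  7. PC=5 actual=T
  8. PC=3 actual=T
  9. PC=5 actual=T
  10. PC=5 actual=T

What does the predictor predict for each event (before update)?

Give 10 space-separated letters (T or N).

Answer: N N N N N N T N T T

Derivation:
Ev 1: PC=5 idx=1 pred=N actual=N -> ctr[1]=0
Ev 2: PC=3 idx=3 pred=N actual=N -> ctr[3]=0
Ev 3: PC=5 idx=1 pred=N actual=T -> ctr[1]=1
Ev 4: PC=0 idx=0 pred=N actual=T -> ctr[0]=1
Ev 5: PC=5 idx=1 pred=N actual=T -> ctr[1]=2
Ev 6: PC=0 idx=0 pred=N actual=N -> ctr[0]=0
Ev 7: PC=5 idx=1 pred=T actual=T -> ctr[1]=3
Ev 8: PC=3 idx=3 pred=N actual=T -> ctr[3]=1
Ev 9: PC=5 idx=1 pred=T actual=T -> ctr[1]=3
Ev 10: PC=5 idx=1 pred=T actual=T -> ctr[1]=3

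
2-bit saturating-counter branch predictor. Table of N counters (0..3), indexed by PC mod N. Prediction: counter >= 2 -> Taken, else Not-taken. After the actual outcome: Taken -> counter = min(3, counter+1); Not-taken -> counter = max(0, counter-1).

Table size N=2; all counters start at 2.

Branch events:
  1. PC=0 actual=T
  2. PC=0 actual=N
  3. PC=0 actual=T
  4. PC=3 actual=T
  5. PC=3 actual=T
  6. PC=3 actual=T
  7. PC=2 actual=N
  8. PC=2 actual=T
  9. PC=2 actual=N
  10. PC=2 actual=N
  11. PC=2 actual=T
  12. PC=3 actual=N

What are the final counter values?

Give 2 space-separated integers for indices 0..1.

Ev 1: PC=0 idx=0 pred=T actual=T -> ctr[0]=3
Ev 2: PC=0 idx=0 pred=T actual=N -> ctr[0]=2
Ev 3: PC=0 idx=0 pred=T actual=T -> ctr[0]=3
Ev 4: PC=3 idx=1 pred=T actual=T -> ctr[1]=3
Ev 5: PC=3 idx=1 pred=T actual=T -> ctr[1]=3
Ev 6: PC=3 idx=1 pred=T actual=T -> ctr[1]=3
Ev 7: PC=2 idx=0 pred=T actual=N -> ctr[0]=2
Ev 8: PC=2 idx=0 pred=T actual=T -> ctr[0]=3
Ev 9: PC=2 idx=0 pred=T actual=N -> ctr[0]=2
Ev 10: PC=2 idx=0 pred=T actual=N -> ctr[0]=1
Ev 11: PC=2 idx=0 pred=N actual=T -> ctr[0]=2
Ev 12: PC=3 idx=1 pred=T actual=N -> ctr[1]=2

Answer: 2 2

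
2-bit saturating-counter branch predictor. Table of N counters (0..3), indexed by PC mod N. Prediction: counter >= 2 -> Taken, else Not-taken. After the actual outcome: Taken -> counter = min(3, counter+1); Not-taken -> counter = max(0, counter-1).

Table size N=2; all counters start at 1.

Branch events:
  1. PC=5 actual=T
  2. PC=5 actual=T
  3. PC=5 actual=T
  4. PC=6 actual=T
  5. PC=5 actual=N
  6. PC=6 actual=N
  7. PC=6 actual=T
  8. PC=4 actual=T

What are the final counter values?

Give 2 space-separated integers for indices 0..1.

Answer: 3 2

Derivation:
Ev 1: PC=5 idx=1 pred=N actual=T -> ctr[1]=2
Ev 2: PC=5 idx=1 pred=T actual=T -> ctr[1]=3
Ev 3: PC=5 idx=1 pred=T actual=T -> ctr[1]=3
Ev 4: PC=6 idx=0 pred=N actual=T -> ctr[0]=2
Ev 5: PC=5 idx=1 pred=T actual=N -> ctr[1]=2
Ev 6: PC=6 idx=0 pred=T actual=N -> ctr[0]=1
Ev 7: PC=6 idx=0 pred=N actual=T -> ctr[0]=2
Ev 8: PC=4 idx=0 pred=T actual=T -> ctr[0]=3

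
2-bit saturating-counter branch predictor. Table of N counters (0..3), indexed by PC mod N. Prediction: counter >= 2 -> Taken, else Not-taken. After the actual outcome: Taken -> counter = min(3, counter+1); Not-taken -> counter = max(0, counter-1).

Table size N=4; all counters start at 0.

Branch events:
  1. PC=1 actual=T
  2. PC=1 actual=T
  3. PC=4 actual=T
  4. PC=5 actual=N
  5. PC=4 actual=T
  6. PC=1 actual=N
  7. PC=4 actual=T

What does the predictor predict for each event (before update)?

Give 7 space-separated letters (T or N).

Ev 1: PC=1 idx=1 pred=N actual=T -> ctr[1]=1
Ev 2: PC=1 idx=1 pred=N actual=T -> ctr[1]=2
Ev 3: PC=4 idx=0 pred=N actual=T -> ctr[0]=1
Ev 4: PC=5 idx=1 pred=T actual=N -> ctr[1]=1
Ev 5: PC=4 idx=0 pred=N actual=T -> ctr[0]=2
Ev 6: PC=1 idx=1 pred=N actual=N -> ctr[1]=0
Ev 7: PC=4 idx=0 pred=T actual=T -> ctr[0]=3

Answer: N N N T N N T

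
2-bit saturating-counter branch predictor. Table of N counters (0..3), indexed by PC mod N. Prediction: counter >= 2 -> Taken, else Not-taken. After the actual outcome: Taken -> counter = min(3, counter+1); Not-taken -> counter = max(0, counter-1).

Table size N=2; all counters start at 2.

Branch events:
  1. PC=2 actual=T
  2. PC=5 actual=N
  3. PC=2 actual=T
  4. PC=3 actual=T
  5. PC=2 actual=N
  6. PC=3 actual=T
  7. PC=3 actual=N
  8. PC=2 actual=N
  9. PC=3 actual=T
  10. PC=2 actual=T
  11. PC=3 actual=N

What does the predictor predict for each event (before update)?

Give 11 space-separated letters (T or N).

Ev 1: PC=2 idx=0 pred=T actual=T -> ctr[0]=3
Ev 2: PC=5 idx=1 pred=T actual=N -> ctr[1]=1
Ev 3: PC=2 idx=0 pred=T actual=T -> ctr[0]=3
Ev 4: PC=3 idx=1 pred=N actual=T -> ctr[1]=2
Ev 5: PC=2 idx=0 pred=T actual=N -> ctr[0]=2
Ev 6: PC=3 idx=1 pred=T actual=T -> ctr[1]=3
Ev 7: PC=3 idx=1 pred=T actual=N -> ctr[1]=2
Ev 8: PC=2 idx=0 pred=T actual=N -> ctr[0]=1
Ev 9: PC=3 idx=1 pred=T actual=T -> ctr[1]=3
Ev 10: PC=2 idx=0 pred=N actual=T -> ctr[0]=2
Ev 11: PC=3 idx=1 pred=T actual=N -> ctr[1]=2

Answer: T T T N T T T T T N T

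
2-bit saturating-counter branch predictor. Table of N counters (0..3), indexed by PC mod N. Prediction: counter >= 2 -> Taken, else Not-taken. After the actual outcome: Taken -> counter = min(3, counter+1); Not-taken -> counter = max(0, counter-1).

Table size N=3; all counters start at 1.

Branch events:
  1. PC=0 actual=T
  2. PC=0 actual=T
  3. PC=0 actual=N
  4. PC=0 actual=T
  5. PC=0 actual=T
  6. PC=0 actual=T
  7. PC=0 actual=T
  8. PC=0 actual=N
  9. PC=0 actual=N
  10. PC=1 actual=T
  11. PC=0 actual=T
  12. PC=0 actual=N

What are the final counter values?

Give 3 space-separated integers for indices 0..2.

Ev 1: PC=0 idx=0 pred=N actual=T -> ctr[0]=2
Ev 2: PC=0 idx=0 pred=T actual=T -> ctr[0]=3
Ev 3: PC=0 idx=0 pred=T actual=N -> ctr[0]=2
Ev 4: PC=0 idx=0 pred=T actual=T -> ctr[0]=3
Ev 5: PC=0 idx=0 pred=T actual=T -> ctr[0]=3
Ev 6: PC=0 idx=0 pred=T actual=T -> ctr[0]=3
Ev 7: PC=0 idx=0 pred=T actual=T -> ctr[0]=3
Ev 8: PC=0 idx=0 pred=T actual=N -> ctr[0]=2
Ev 9: PC=0 idx=0 pred=T actual=N -> ctr[0]=1
Ev 10: PC=1 idx=1 pred=N actual=T -> ctr[1]=2
Ev 11: PC=0 idx=0 pred=N actual=T -> ctr[0]=2
Ev 12: PC=0 idx=0 pred=T actual=N -> ctr[0]=1

Answer: 1 2 1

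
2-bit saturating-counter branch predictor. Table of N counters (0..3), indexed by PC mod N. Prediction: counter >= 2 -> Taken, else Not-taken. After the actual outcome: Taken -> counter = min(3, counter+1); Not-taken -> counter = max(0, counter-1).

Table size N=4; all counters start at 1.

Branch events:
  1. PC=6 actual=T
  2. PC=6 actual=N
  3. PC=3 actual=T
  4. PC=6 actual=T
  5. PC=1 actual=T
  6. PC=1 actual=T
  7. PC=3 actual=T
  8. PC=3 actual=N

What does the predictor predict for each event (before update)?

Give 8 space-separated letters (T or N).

Answer: N T N N N T T T

Derivation:
Ev 1: PC=6 idx=2 pred=N actual=T -> ctr[2]=2
Ev 2: PC=6 idx=2 pred=T actual=N -> ctr[2]=1
Ev 3: PC=3 idx=3 pred=N actual=T -> ctr[3]=2
Ev 4: PC=6 idx=2 pred=N actual=T -> ctr[2]=2
Ev 5: PC=1 idx=1 pred=N actual=T -> ctr[1]=2
Ev 6: PC=1 idx=1 pred=T actual=T -> ctr[1]=3
Ev 7: PC=3 idx=3 pred=T actual=T -> ctr[3]=3
Ev 8: PC=3 idx=3 pred=T actual=N -> ctr[3]=2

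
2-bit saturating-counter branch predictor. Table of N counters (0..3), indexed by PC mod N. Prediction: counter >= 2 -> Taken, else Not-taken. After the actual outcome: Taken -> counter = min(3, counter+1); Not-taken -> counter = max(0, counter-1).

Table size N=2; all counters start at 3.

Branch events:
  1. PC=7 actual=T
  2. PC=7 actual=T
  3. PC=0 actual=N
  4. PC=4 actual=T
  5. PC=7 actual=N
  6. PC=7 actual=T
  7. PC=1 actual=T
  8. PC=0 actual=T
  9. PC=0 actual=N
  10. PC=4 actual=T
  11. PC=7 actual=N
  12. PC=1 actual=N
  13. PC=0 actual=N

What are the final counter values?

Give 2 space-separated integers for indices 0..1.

Ev 1: PC=7 idx=1 pred=T actual=T -> ctr[1]=3
Ev 2: PC=7 idx=1 pred=T actual=T -> ctr[1]=3
Ev 3: PC=0 idx=0 pred=T actual=N -> ctr[0]=2
Ev 4: PC=4 idx=0 pred=T actual=T -> ctr[0]=3
Ev 5: PC=7 idx=1 pred=T actual=N -> ctr[1]=2
Ev 6: PC=7 idx=1 pred=T actual=T -> ctr[1]=3
Ev 7: PC=1 idx=1 pred=T actual=T -> ctr[1]=3
Ev 8: PC=0 idx=0 pred=T actual=T -> ctr[0]=3
Ev 9: PC=0 idx=0 pred=T actual=N -> ctr[0]=2
Ev 10: PC=4 idx=0 pred=T actual=T -> ctr[0]=3
Ev 11: PC=7 idx=1 pred=T actual=N -> ctr[1]=2
Ev 12: PC=1 idx=1 pred=T actual=N -> ctr[1]=1
Ev 13: PC=0 idx=0 pred=T actual=N -> ctr[0]=2

Answer: 2 1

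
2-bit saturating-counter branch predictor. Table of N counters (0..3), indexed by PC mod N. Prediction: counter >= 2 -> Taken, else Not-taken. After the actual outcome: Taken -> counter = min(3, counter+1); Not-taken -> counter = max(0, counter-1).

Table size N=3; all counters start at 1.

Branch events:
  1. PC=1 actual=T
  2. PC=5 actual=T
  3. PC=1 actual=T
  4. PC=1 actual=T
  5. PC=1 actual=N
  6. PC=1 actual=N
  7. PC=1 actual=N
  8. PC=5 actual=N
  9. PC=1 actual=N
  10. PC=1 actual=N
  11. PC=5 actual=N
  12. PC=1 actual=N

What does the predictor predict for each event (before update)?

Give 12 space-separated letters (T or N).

Ev 1: PC=1 idx=1 pred=N actual=T -> ctr[1]=2
Ev 2: PC=5 idx=2 pred=N actual=T -> ctr[2]=2
Ev 3: PC=1 idx=1 pred=T actual=T -> ctr[1]=3
Ev 4: PC=1 idx=1 pred=T actual=T -> ctr[1]=3
Ev 5: PC=1 idx=1 pred=T actual=N -> ctr[1]=2
Ev 6: PC=1 idx=1 pred=T actual=N -> ctr[1]=1
Ev 7: PC=1 idx=1 pred=N actual=N -> ctr[1]=0
Ev 8: PC=5 idx=2 pred=T actual=N -> ctr[2]=1
Ev 9: PC=1 idx=1 pred=N actual=N -> ctr[1]=0
Ev 10: PC=1 idx=1 pred=N actual=N -> ctr[1]=0
Ev 11: PC=5 idx=2 pred=N actual=N -> ctr[2]=0
Ev 12: PC=1 idx=1 pred=N actual=N -> ctr[1]=0

Answer: N N T T T T N T N N N N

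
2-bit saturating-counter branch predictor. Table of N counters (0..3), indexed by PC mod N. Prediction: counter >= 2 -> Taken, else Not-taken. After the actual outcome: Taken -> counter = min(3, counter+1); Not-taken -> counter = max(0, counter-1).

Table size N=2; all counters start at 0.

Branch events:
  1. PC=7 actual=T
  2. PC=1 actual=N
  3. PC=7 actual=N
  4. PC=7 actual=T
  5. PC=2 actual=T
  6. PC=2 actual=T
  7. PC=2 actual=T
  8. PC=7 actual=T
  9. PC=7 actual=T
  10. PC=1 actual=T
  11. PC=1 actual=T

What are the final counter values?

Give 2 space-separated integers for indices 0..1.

Ev 1: PC=7 idx=1 pred=N actual=T -> ctr[1]=1
Ev 2: PC=1 idx=1 pred=N actual=N -> ctr[1]=0
Ev 3: PC=7 idx=1 pred=N actual=N -> ctr[1]=0
Ev 4: PC=7 idx=1 pred=N actual=T -> ctr[1]=1
Ev 5: PC=2 idx=0 pred=N actual=T -> ctr[0]=1
Ev 6: PC=2 idx=0 pred=N actual=T -> ctr[0]=2
Ev 7: PC=2 idx=0 pred=T actual=T -> ctr[0]=3
Ev 8: PC=7 idx=1 pred=N actual=T -> ctr[1]=2
Ev 9: PC=7 idx=1 pred=T actual=T -> ctr[1]=3
Ev 10: PC=1 idx=1 pred=T actual=T -> ctr[1]=3
Ev 11: PC=1 idx=1 pred=T actual=T -> ctr[1]=3

Answer: 3 3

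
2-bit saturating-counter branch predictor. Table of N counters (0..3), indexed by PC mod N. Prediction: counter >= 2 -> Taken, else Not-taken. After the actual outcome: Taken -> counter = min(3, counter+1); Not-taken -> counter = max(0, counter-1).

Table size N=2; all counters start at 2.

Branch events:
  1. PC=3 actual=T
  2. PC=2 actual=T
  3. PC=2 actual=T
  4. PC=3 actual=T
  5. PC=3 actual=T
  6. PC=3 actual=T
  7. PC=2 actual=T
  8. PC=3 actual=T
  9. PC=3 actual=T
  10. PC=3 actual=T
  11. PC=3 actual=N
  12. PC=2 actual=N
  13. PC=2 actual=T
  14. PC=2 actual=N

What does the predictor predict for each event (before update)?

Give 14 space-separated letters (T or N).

Ev 1: PC=3 idx=1 pred=T actual=T -> ctr[1]=3
Ev 2: PC=2 idx=0 pred=T actual=T -> ctr[0]=3
Ev 3: PC=2 idx=0 pred=T actual=T -> ctr[0]=3
Ev 4: PC=3 idx=1 pred=T actual=T -> ctr[1]=3
Ev 5: PC=3 idx=1 pred=T actual=T -> ctr[1]=3
Ev 6: PC=3 idx=1 pred=T actual=T -> ctr[1]=3
Ev 7: PC=2 idx=0 pred=T actual=T -> ctr[0]=3
Ev 8: PC=3 idx=1 pred=T actual=T -> ctr[1]=3
Ev 9: PC=3 idx=1 pred=T actual=T -> ctr[1]=3
Ev 10: PC=3 idx=1 pred=T actual=T -> ctr[1]=3
Ev 11: PC=3 idx=1 pred=T actual=N -> ctr[1]=2
Ev 12: PC=2 idx=0 pred=T actual=N -> ctr[0]=2
Ev 13: PC=2 idx=0 pred=T actual=T -> ctr[0]=3
Ev 14: PC=2 idx=0 pred=T actual=N -> ctr[0]=2

Answer: T T T T T T T T T T T T T T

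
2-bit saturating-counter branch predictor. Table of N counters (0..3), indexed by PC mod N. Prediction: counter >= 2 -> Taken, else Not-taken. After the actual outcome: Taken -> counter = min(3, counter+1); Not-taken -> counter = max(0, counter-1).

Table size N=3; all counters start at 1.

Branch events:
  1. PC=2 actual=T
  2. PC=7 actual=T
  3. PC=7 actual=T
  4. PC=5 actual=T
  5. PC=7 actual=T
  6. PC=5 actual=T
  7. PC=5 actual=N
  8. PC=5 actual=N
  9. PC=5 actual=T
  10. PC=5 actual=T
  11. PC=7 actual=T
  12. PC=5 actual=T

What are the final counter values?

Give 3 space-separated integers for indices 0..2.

Ev 1: PC=2 idx=2 pred=N actual=T -> ctr[2]=2
Ev 2: PC=7 idx=1 pred=N actual=T -> ctr[1]=2
Ev 3: PC=7 idx=1 pred=T actual=T -> ctr[1]=3
Ev 4: PC=5 idx=2 pred=T actual=T -> ctr[2]=3
Ev 5: PC=7 idx=1 pred=T actual=T -> ctr[1]=3
Ev 6: PC=5 idx=2 pred=T actual=T -> ctr[2]=3
Ev 7: PC=5 idx=2 pred=T actual=N -> ctr[2]=2
Ev 8: PC=5 idx=2 pred=T actual=N -> ctr[2]=1
Ev 9: PC=5 idx=2 pred=N actual=T -> ctr[2]=2
Ev 10: PC=5 idx=2 pred=T actual=T -> ctr[2]=3
Ev 11: PC=7 idx=1 pred=T actual=T -> ctr[1]=3
Ev 12: PC=5 idx=2 pred=T actual=T -> ctr[2]=3

Answer: 1 3 3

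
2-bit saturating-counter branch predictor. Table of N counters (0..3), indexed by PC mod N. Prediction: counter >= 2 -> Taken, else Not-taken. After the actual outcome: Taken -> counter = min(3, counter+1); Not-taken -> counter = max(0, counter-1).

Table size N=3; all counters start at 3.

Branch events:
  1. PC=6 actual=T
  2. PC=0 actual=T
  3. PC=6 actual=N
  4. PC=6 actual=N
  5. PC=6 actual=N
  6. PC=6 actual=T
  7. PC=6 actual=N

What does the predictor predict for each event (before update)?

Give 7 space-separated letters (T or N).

Ev 1: PC=6 idx=0 pred=T actual=T -> ctr[0]=3
Ev 2: PC=0 idx=0 pred=T actual=T -> ctr[0]=3
Ev 3: PC=6 idx=0 pred=T actual=N -> ctr[0]=2
Ev 4: PC=6 idx=0 pred=T actual=N -> ctr[0]=1
Ev 5: PC=6 idx=0 pred=N actual=N -> ctr[0]=0
Ev 6: PC=6 idx=0 pred=N actual=T -> ctr[0]=1
Ev 7: PC=6 idx=0 pred=N actual=N -> ctr[0]=0

Answer: T T T T N N N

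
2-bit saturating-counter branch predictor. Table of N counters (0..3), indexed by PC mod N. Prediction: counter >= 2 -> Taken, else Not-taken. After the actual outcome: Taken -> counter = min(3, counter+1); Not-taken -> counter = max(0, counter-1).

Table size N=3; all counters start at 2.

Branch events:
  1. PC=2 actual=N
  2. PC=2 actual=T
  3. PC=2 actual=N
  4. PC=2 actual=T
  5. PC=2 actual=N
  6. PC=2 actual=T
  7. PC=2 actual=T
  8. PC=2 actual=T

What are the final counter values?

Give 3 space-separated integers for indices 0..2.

Ev 1: PC=2 idx=2 pred=T actual=N -> ctr[2]=1
Ev 2: PC=2 idx=2 pred=N actual=T -> ctr[2]=2
Ev 3: PC=2 idx=2 pred=T actual=N -> ctr[2]=1
Ev 4: PC=2 idx=2 pred=N actual=T -> ctr[2]=2
Ev 5: PC=2 idx=2 pred=T actual=N -> ctr[2]=1
Ev 6: PC=2 idx=2 pred=N actual=T -> ctr[2]=2
Ev 7: PC=2 idx=2 pred=T actual=T -> ctr[2]=3
Ev 8: PC=2 idx=2 pred=T actual=T -> ctr[2]=3

Answer: 2 2 3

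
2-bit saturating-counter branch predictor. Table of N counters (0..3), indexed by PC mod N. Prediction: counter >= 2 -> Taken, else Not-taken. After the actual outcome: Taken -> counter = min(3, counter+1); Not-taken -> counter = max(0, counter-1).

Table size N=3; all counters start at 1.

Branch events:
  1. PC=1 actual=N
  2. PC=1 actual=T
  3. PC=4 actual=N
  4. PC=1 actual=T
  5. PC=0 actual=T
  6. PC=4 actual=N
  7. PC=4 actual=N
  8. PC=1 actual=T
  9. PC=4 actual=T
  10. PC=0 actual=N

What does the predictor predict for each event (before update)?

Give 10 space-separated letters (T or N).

Ev 1: PC=1 idx=1 pred=N actual=N -> ctr[1]=0
Ev 2: PC=1 idx=1 pred=N actual=T -> ctr[1]=1
Ev 3: PC=4 idx=1 pred=N actual=N -> ctr[1]=0
Ev 4: PC=1 idx=1 pred=N actual=T -> ctr[1]=1
Ev 5: PC=0 idx=0 pred=N actual=T -> ctr[0]=2
Ev 6: PC=4 idx=1 pred=N actual=N -> ctr[1]=0
Ev 7: PC=4 idx=1 pred=N actual=N -> ctr[1]=0
Ev 8: PC=1 idx=1 pred=N actual=T -> ctr[1]=1
Ev 9: PC=4 idx=1 pred=N actual=T -> ctr[1]=2
Ev 10: PC=0 idx=0 pred=T actual=N -> ctr[0]=1

Answer: N N N N N N N N N T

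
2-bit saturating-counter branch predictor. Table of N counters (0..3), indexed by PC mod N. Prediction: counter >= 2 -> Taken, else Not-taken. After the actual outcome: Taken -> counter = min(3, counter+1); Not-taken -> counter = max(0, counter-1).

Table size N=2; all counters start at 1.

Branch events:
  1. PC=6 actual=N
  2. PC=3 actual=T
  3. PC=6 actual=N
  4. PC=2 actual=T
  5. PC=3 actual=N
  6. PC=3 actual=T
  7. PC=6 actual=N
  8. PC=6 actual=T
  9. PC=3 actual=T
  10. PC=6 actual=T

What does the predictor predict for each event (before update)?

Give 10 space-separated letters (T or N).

Answer: N N N N T N N N T N

Derivation:
Ev 1: PC=6 idx=0 pred=N actual=N -> ctr[0]=0
Ev 2: PC=3 idx=1 pred=N actual=T -> ctr[1]=2
Ev 3: PC=6 idx=0 pred=N actual=N -> ctr[0]=0
Ev 4: PC=2 idx=0 pred=N actual=T -> ctr[0]=1
Ev 5: PC=3 idx=1 pred=T actual=N -> ctr[1]=1
Ev 6: PC=3 idx=1 pred=N actual=T -> ctr[1]=2
Ev 7: PC=6 idx=0 pred=N actual=N -> ctr[0]=0
Ev 8: PC=6 idx=0 pred=N actual=T -> ctr[0]=1
Ev 9: PC=3 idx=1 pred=T actual=T -> ctr[1]=3
Ev 10: PC=6 idx=0 pred=N actual=T -> ctr[0]=2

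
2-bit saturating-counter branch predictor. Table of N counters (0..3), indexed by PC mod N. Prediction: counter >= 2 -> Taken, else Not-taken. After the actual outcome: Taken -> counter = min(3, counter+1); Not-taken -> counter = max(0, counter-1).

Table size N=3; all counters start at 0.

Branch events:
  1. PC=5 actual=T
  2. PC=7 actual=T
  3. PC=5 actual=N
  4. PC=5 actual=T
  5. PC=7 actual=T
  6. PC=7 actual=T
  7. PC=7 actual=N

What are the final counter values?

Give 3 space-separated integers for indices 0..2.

Answer: 0 2 1

Derivation:
Ev 1: PC=5 idx=2 pred=N actual=T -> ctr[2]=1
Ev 2: PC=7 idx=1 pred=N actual=T -> ctr[1]=1
Ev 3: PC=5 idx=2 pred=N actual=N -> ctr[2]=0
Ev 4: PC=5 idx=2 pred=N actual=T -> ctr[2]=1
Ev 5: PC=7 idx=1 pred=N actual=T -> ctr[1]=2
Ev 6: PC=7 idx=1 pred=T actual=T -> ctr[1]=3
Ev 7: PC=7 idx=1 pred=T actual=N -> ctr[1]=2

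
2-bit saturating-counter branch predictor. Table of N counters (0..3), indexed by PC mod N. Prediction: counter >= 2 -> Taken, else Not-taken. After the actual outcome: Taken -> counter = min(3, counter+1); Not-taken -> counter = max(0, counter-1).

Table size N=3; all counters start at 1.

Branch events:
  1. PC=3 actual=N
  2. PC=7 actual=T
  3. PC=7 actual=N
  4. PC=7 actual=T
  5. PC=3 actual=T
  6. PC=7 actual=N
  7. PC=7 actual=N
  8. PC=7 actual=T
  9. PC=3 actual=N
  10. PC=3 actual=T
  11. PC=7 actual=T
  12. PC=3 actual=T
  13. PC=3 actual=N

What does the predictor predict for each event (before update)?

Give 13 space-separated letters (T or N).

Ev 1: PC=3 idx=0 pred=N actual=N -> ctr[0]=0
Ev 2: PC=7 idx=1 pred=N actual=T -> ctr[1]=2
Ev 3: PC=7 idx=1 pred=T actual=N -> ctr[1]=1
Ev 4: PC=7 idx=1 pred=N actual=T -> ctr[1]=2
Ev 5: PC=3 idx=0 pred=N actual=T -> ctr[0]=1
Ev 6: PC=7 idx=1 pred=T actual=N -> ctr[1]=1
Ev 7: PC=7 idx=1 pred=N actual=N -> ctr[1]=0
Ev 8: PC=7 idx=1 pred=N actual=T -> ctr[1]=1
Ev 9: PC=3 idx=0 pred=N actual=N -> ctr[0]=0
Ev 10: PC=3 idx=0 pred=N actual=T -> ctr[0]=1
Ev 11: PC=7 idx=1 pred=N actual=T -> ctr[1]=2
Ev 12: PC=3 idx=0 pred=N actual=T -> ctr[0]=2
Ev 13: PC=3 idx=0 pred=T actual=N -> ctr[0]=1

Answer: N N T N N T N N N N N N T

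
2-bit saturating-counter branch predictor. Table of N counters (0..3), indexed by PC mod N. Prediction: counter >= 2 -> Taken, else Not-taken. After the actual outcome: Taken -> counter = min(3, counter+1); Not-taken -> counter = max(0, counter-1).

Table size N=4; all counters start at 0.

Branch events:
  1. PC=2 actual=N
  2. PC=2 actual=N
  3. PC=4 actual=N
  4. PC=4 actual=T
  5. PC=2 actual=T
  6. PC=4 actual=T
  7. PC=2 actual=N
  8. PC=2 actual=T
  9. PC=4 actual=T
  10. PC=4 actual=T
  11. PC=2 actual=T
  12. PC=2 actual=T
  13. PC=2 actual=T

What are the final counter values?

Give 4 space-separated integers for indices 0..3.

Answer: 3 0 3 0

Derivation:
Ev 1: PC=2 idx=2 pred=N actual=N -> ctr[2]=0
Ev 2: PC=2 idx=2 pred=N actual=N -> ctr[2]=0
Ev 3: PC=4 idx=0 pred=N actual=N -> ctr[0]=0
Ev 4: PC=4 idx=0 pred=N actual=T -> ctr[0]=1
Ev 5: PC=2 idx=2 pred=N actual=T -> ctr[2]=1
Ev 6: PC=4 idx=0 pred=N actual=T -> ctr[0]=2
Ev 7: PC=2 idx=2 pred=N actual=N -> ctr[2]=0
Ev 8: PC=2 idx=2 pred=N actual=T -> ctr[2]=1
Ev 9: PC=4 idx=0 pred=T actual=T -> ctr[0]=3
Ev 10: PC=4 idx=0 pred=T actual=T -> ctr[0]=3
Ev 11: PC=2 idx=2 pred=N actual=T -> ctr[2]=2
Ev 12: PC=2 idx=2 pred=T actual=T -> ctr[2]=3
Ev 13: PC=2 idx=2 pred=T actual=T -> ctr[2]=3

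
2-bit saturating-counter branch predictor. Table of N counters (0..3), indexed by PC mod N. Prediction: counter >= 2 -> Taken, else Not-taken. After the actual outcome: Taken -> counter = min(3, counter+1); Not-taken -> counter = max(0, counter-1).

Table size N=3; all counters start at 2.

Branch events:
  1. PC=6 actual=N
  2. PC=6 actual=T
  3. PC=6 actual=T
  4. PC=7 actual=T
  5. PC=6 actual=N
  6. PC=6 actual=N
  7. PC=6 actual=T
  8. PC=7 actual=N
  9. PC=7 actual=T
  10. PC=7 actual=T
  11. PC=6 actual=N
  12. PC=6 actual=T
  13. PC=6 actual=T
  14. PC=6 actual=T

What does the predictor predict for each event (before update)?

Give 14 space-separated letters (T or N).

Ev 1: PC=6 idx=0 pred=T actual=N -> ctr[0]=1
Ev 2: PC=6 idx=0 pred=N actual=T -> ctr[0]=2
Ev 3: PC=6 idx=0 pred=T actual=T -> ctr[0]=3
Ev 4: PC=7 idx=1 pred=T actual=T -> ctr[1]=3
Ev 5: PC=6 idx=0 pred=T actual=N -> ctr[0]=2
Ev 6: PC=6 idx=0 pred=T actual=N -> ctr[0]=1
Ev 7: PC=6 idx=0 pred=N actual=T -> ctr[0]=2
Ev 8: PC=7 idx=1 pred=T actual=N -> ctr[1]=2
Ev 9: PC=7 idx=1 pred=T actual=T -> ctr[1]=3
Ev 10: PC=7 idx=1 pred=T actual=T -> ctr[1]=3
Ev 11: PC=6 idx=0 pred=T actual=N -> ctr[0]=1
Ev 12: PC=6 idx=0 pred=N actual=T -> ctr[0]=2
Ev 13: PC=6 idx=0 pred=T actual=T -> ctr[0]=3
Ev 14: PC=6 idx=0 pred=T actual=T -> ctr[0]=3

Answer: T N T T T T N T T T T N T T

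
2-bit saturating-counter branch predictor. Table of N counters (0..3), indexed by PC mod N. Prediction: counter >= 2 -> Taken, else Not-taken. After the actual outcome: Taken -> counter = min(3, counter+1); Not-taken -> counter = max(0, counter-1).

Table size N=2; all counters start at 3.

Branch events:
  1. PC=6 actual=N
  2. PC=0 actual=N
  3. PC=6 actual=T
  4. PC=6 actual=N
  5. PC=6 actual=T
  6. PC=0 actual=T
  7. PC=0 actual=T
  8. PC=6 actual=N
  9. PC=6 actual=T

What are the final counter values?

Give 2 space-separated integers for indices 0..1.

Ev 1: PC=6 idx=0 pred=T actual=N -> ctr[0]=2
Ev 2: PC=0 idx=0 pred=T actual=N -> ctr[0]=1
Ev 3: PC=6 idx=0 pred=N actual=T -> ctr[0]=2
Ev 4: PC=6 idx=0 pred=T actual=N -> ctr[0]=1
Ev 5: PC=6 idx=0 pred=N actual=T -> ctr[0]=2
Ev 6: PC=0 idx=0 pred=T actual=T -> ctr[0]=3
Ev 7: PC=0 idx=0 pred=T actual=T -> ctr[0]=3
Ev 8: PC=6 idx=0 pred=T actual=N -> ctr[0]=2
Ev 9: PC=6 idx=0 pred=T actual=T -> ctr[0]=3

Answer: 3 3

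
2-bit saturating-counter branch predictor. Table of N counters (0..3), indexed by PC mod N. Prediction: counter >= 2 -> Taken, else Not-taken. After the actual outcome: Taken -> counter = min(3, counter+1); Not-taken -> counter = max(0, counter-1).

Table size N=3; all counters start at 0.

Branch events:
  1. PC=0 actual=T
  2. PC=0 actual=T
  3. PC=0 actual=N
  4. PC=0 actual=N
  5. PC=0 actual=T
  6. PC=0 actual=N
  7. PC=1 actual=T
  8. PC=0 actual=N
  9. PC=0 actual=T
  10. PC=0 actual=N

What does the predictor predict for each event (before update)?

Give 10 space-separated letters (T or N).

Answer: N N T N N N N N N N

Derivation:
Ev 1: PC=0 idx=0 pred=N actual=T -> ctr[0]=1
Ev 2: PC=0 idx=0 pred=N actual=T -> ctr[0]=2
Ev 3: PC=0 idx=0 pred=T actual=N -> ctr[0]=1
Ev 4: PC=0 idx=0 pred=N actual=N -> ctr[0]=0
Ev 5: PC=0 idx=0 pred=N actual=T -> ctr[0]=1
Ev 6: PC=0 idx=0 pred=N actual=N -> ctr[0]=0
Ev 7: PC=1 idx=1 pred=N actual=T -> ctr[1]=1
Ev 8: PC=0 idx=0 pred=N actual=N -> ctr[0]=0
Ev 9: PC=0 idx=0 pred=N actual=T -> ctr[0]=1
Ev 10: PC=0 idx=0 pred=N actual=N -> ctr[0]=0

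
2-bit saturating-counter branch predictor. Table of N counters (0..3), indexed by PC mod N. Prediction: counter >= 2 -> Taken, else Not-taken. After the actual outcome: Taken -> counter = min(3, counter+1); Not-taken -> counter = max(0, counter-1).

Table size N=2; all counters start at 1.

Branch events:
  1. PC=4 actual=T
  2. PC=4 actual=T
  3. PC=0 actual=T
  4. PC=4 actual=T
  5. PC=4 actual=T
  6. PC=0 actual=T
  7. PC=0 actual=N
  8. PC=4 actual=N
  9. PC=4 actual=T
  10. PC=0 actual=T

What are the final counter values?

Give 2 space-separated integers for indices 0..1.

Ev 1: PC=4 idx=0 pred=N actual=T -> ctr[0]=2
Ev 2: PC=4 idx=0 pred=T actual=T -> ctr[0]=3
Ev 3: PC=0 idx=0 pred=T actual=T -> ctr[0]=3
Ev 4: PC=4 idx=0 pred=T actual=T -> ctr[0]=3
Ev 5: PC=4 idx=0 pred=T actual=T -> ctr[0]=3
Ev 6: PC=0 idx=0 pred=T actual=T -> ctr[0]=3
Ev 7: PC=0 idx=0 pred=T actual=N -> ctr[0]=2
Ev 8: PC=4 idx=0 pred=T actual=N -> ctr[0]=1
Ev 9: PC=4 idx=0 pred=N actual=T -> ctr[0]=2
Ev 10: PC=0 idx=0 pred=T actual=T -> ctr[0]=3

Answer: 3 1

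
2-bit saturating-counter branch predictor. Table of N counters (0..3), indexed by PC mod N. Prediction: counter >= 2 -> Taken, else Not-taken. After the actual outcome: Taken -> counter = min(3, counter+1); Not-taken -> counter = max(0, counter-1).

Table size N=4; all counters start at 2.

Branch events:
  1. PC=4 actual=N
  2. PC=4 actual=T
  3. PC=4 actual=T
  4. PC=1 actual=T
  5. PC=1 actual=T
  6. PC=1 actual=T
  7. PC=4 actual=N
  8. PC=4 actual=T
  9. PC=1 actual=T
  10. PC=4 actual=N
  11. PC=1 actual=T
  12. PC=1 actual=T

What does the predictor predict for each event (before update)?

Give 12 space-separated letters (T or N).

Answer: T N T T T T T T T T T T

Derivation:
Ev 1: PC=4 idx=0 pred=T actual=N -> ctr[0]=1
Ev 2: PC=4 idx=0 pred=N actual=T -> ctr[0]=2
Ev 3: PC=4 idx=0 pred=T actual=T -> ctr[0]=3
Ev 4: PC=1 idx=1 pred=T actual=T -> ctr[1]=3
Ev 5: PC=1 idx=1 pred=T actual=T -> ctr[1]=3
Ev 6: PC=1 idx=1 pred=T actual=T -> ctr[1]=3
Ev 7: PC=4 idx=0 pred=T actual=N -> ctr[0]=2
Ev 8: PC=4 idx=0 pred=T actual=T -> ctr[0]=3
Ev 9: PC=1 idx=1 pred=T actual=T -> ctr[1]=3
Ev 10: PC=4 idx=0 pred=T actual=N -> ctr[0]=2
Ev 11: PC=1 idx=1 pred=T actual=T -> ctr[1]=3
Ev 12: PC=1 idx=1 pred=T actual=T -> ctr[1]=3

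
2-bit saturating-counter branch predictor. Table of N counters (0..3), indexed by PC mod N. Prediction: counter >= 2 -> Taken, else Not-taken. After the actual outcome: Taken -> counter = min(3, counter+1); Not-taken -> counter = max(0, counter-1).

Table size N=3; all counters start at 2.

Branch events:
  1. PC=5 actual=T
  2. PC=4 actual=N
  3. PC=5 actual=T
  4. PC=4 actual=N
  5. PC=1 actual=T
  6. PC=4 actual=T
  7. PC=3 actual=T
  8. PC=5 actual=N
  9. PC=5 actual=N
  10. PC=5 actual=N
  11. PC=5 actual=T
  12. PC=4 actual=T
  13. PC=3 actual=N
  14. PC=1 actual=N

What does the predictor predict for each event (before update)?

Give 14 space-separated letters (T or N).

Ev 1: PC=5 idx=2 pred=T actual=T -> ctr[2]=3
Ev 2: PC=4 idx=1 pred=T actual=N -> ctr[1]=1
Ev 3: PC=5 idx=2 pred=T actual=T -> ctr[2]=3
Ev 4: PC=4 idx=1 pred=N actual=N -> ctr[1]=0
Ev 5: PC=1 idx=1 pred=N actual=T -> ctr[1]=1
Ev 6: PC=4 idx=1 pred=N actual=T -> ctr[1]=2
Ev 7: PC=3 idx=0 pred=T actual=T -> ctr[0]=3
Ev 8: PC=5 idx=2 pred=T actual=N -> ctr[2]=2
Ev 9: PC=5 idx=2 pred=T actual=N -> ctr[2]=1
Ev 10: PC=5 idx=2 pred=N actual=N -> ctr[2]=0
Ev 11: PC=5 idx=2 pred=N actual=T -> ctr[2]=1
Ev 12: PC=4 idx=1 pred=T actual=T -> ctr[1]=3
Ev 13: PC=3 idx=0 pred=T actual=N -> ctr[0]=2
Ev 14: PC=1 idx=1 pred=T actual=N -> ctr[1]=2

Answer: T T T N N N T T T N N T T T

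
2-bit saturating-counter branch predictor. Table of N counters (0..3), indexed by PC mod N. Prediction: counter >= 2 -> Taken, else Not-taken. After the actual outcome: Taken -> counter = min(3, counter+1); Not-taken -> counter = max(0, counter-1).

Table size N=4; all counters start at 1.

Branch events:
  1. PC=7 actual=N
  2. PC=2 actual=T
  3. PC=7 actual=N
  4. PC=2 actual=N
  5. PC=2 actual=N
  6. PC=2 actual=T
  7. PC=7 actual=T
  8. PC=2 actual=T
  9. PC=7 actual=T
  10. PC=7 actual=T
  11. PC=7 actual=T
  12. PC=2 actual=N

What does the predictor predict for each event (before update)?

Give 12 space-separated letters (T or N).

Ev 1: PC=7 idx=3 pred=N actual=N -> ctr[3]=0
Ev 2: PC=2 idx=2 pred=N actual=T -> ctr[2]=2
Ev 3: PC=7 idx=3 pred=N actual=N -> ctr[3]=0
Ev 4: PC=2 idx=2 pred=T actual=N -> ctr[2]=1
Ev 5: PC=2 idx=2 pred=N actual=N -> ctr[2]=0
Ev 6: PC=2 idx=2 pred=N actual=T -> ctr[2]=1
Ev 7: PC=7 idx=3 pred=N actual=T -> ctr[3]=1
Ev 8: PC=2 idx=2 pred=N actual=T -> ctr[2]=2
Ev 9: PC=7 idx=3 pred=N actual=T -> ctr[3]=2
Ev 10: PC=7 idx=3 pred=T actual=T -> ctr[3]=3
Ev 11: PC=7 idx=3 pred=T actual=T -> ctr[3]=3
Ev 12: PC=2 idx=2 pred=T actual=N -> ctr[2]=1

Answer: N N N T N N N N N T T T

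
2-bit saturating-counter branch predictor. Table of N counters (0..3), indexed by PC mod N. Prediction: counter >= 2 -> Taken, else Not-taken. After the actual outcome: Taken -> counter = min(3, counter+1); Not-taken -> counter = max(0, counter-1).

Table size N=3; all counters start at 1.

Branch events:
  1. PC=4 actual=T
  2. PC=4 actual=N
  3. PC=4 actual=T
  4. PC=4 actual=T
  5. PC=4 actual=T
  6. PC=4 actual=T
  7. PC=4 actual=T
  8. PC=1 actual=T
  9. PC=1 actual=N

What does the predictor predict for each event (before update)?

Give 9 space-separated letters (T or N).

Ev 1: PC=4 idx=1 pred=N actual=T -> ctr[1]=2
Ev 2: PC=4 idx=1 pred=T actual=N -> ctr[1]=1
Ev 3: PC=4 idx=1 pred=N actual=T -> ctr[1]=2
Ev 4: PC=4 idx=1 pred=T actual=T -> ctr[1]=3
Ev 5: PC=4 idx=1 pred=T actual=T -> ctr[1]=3
Ev 6: PC=4 idx=1 pred=T actual=T -> ctr[1]=3
Ev 7: PC=4 idx=1 pred=T actual=T -> ctr[1]=3
Ev 8: PC=1 idx=1 pred=T actual=T -> ctr[1]=3
Ev 9: PC=1 idx=1 pred=T actual=N -> ctr[1]=2

Answer: N T N T T T T T T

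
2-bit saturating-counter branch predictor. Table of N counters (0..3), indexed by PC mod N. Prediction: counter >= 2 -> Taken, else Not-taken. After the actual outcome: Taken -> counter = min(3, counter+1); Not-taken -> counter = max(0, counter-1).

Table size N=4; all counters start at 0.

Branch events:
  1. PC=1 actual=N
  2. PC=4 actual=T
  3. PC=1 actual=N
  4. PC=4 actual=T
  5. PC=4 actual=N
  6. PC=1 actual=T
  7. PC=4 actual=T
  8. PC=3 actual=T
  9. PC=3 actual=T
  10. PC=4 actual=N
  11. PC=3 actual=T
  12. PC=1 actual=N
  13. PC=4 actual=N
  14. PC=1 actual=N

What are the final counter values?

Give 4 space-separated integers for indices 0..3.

Ev 1: PC=1 idx=1 pred=N actual=N -> ctr[1]=0
Ev 2: PC=4 idx=0 pred=N actual=T -> ctr[0]=1
Ev 3: PC=1 idx=1 pred=N actual=N -> ctr[1]=0
Ev 4: PC=4 idx=0 pred=N actual=T -> ctr[0]=2
Ev 5: PC=4 idx=0 pred=T actual=N -> ctr[0]=1
Ev 6: PC=1 idx=1 pred=N actual=T -> ctr[1]=1
Ev 7: PC=4 idx=0 pred=N actual=T -> ctr[0]=2
Ev 8: PC=3 idx=3 pred=N actual=T -> ctr[3]=1
Ev 9: PC=3 idx=3 pred=N actual=T -> ctr[3]=2
Ev 10: PC=4 idx=0 pred=T actual=N -> ctr[0]=1
Ev 11: PC=3 idx=3 pred=T actual=T -> ctr[3]=3
Ev 12: PC=1 idx=1 pred=N actual=N -> ctr[1]=0
Ev 13: PC=4 idx=0 pred=N actual=N -> ctr[0]=0
Ev 14: PC=1 idx=1 pred=N actual=N -> ctr[1]=0

Answer: 0 0 0 3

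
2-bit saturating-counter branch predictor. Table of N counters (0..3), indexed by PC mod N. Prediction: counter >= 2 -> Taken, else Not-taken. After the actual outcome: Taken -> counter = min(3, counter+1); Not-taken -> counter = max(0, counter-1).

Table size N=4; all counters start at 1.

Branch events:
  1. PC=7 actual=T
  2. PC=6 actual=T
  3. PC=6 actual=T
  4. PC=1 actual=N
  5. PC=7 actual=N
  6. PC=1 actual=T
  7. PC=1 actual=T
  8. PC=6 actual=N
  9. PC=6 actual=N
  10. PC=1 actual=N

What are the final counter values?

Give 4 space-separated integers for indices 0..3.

Ev 1: PC=7 idx=3 pred=N actual=T -> ctr[3]=2
Ev 2: PC=6 idx=2 pred=N actual=T -> ctr[2]=2
Ev 3: PC=6 idx=2 pred=T actual=T -> ctr[2]=3
Ev 4: PC=1 idx=1 pred=N actual=N -> ctr[1]=0
Ev 5: PC=7 idx=3 pred=T actual=N -> ctr[3]=1
Ev 6: PC=1 idx=1 pred=N actual=T -> ctr[1]=1
Ev 7: PC=1 idx=1 pred=N actual=T -> ctr[1]=2
Ev 8: PC=6 idx=2 pred=T actual=N -> ctr[2]=2
Ev 9: PC=6 idx=2 pred=T actual=N -> ctr[2]=1
Ev 10: PC=1 idx=1 pred=T actual=N -> ctr[1]=1

Answer: 1 1 1 1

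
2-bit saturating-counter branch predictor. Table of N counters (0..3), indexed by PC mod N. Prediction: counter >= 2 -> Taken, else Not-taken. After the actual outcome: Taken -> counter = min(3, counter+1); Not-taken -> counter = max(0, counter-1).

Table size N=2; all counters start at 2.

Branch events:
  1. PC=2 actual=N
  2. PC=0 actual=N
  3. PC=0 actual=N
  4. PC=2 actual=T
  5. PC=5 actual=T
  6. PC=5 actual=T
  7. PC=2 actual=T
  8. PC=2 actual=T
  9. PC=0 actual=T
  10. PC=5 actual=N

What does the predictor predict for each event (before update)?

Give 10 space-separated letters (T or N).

Answer: T N N N T T N T T T

Derivation:
Ev 1: PC=2 idx=0 pred=T actual=N -> ctr[0]=1
Ev 2: PC=0 idx=0 pred=N actual=N -> ctr[0]=0
Ev 3: PC=0 idx=0 pred=N actual=N -> ctr[0]=0
Ev 4: PC=2 idx=0 pred=N actual=T -> ctr[0]=1
Ev 5: PC=5 idx=1 pred=T actual=T -> ctr[1]=3
Ev 6: PC=5 idx=1 pred=T actual=T -> ctr[1]=3
Ev 7: PC=2 idx=0 pred=N actual=T -> ctr[0]=2
Ev 8: PC=2 idx=0 pred=T actual=T -> ctr[0]=3
Ev 9: PC=0 idx=0 pred=T actual=T -> ctr[0]=3
Ev 10: PC=5 idx=1 pred=T actual=N -> ctr[1]=2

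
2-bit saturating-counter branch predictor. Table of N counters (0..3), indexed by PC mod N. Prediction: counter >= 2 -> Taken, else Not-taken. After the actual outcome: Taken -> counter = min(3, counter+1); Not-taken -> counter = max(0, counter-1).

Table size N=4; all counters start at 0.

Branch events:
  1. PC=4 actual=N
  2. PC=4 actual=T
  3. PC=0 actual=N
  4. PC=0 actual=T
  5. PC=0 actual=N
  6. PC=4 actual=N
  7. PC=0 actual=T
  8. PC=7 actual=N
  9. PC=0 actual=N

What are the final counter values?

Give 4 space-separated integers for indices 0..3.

Answer: 0 0 0 0

Derivation:
Ev 1: PC=4 idx=0 pred=N actual=N -> ctr[0]=0
Ev 2: PC=4 idx=0 pred=N actual=T -> ctr[0]=1
Ev 3: PC=0 idx=0 pred=N actual=N -> ctr[0]=0
Ev 4: PC=0 idx=0 pred=N actual=T -> ctr[0]=1
Ev 5: PC=0 idx=0 pred=N actual=N -> ctr[0]=0
Ev 6: PC=4 idx=0 pred=N actual=N -> ctr[0]=0
Ev 7: PC=0 idx=0 pred=N actual=T -> ctr[0]=1
Ev 8: PC=7 idx=3 pred=N actual=N -> ctr[3]=0
Ev 9: PC=0 idx=0 pred=N actual=N -> ctr[0]=0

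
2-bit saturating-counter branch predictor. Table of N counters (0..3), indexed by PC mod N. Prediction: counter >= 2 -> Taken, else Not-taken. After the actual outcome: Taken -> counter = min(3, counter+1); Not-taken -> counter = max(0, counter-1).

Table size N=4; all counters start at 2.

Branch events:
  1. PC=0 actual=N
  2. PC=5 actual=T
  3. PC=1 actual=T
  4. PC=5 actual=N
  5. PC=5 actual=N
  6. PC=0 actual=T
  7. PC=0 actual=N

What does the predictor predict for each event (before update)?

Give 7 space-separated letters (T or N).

Ev 1: PC=0 idx=0 pred=T actual=N -> ctr[0]=1
Ev 2: PC=5 idx=1 pred=T actual=T -> ctr[1]=3
Ev 3: PC=1 idx=1 pred=T actual=T -> ctr[1]=3
Ev 4: PC=5 idx=1 pred=T actual=N -> ctr[1]=2
Ev 5: PC=5 idx=1 pred=T actual=N -> ctr[1]=1
Ev 6: PC=0 idx=0 pred=N actual=T -> ctr[0]=2
Ev 7: PC=0 idx=0 pred=T actual=N -> ctr[0]=1

Answer: T T T T T N T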